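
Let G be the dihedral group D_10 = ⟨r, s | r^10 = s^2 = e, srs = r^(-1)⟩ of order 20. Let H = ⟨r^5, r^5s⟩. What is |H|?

4

|⟨r^5⟩| = 2 and |⟨r^5s⟩| = 2, so |H| is a multiple of lcm(2, 2) = 2 and divides |G| = 20.
Closing under the operation: H = {e, r^5, s, r^5s}, so |H| = 4.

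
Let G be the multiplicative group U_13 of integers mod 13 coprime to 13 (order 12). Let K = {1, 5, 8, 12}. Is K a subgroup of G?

Yes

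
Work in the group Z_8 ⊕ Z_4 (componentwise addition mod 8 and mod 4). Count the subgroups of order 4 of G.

|G| = 32 and 4 | 32, so subgroups of order 4 are possible by Lagrange.
The subgroups of order 4 are: {(0,0), (0,1), (0,2), (0,3)}; {(0,0), (0,2), (4,0), (4,2)}; {(0,0), (0,2), (4,1), (4,3)}; {(0,0), (2,0), (4,0), (6,0)}; … (7 in all).
So G has 7 subgroups of order 4.

7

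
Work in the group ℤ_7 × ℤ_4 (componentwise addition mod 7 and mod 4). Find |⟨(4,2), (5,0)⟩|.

14

|⟨(4,2)⟩| = 14 and |⟨(5,0)⟩| = 7, so |H| is a multiple of lcm(14, 7) = 14 and divides |G| = 28.
Closing under the operation: H = {(0,0), (0,2), (1,0), (1,2), (2,0), (2,2), (3,0), (3,2), (4,0), (4,2), (5,0), (5,2), (6,0), (6,2)}, so |H| = 14.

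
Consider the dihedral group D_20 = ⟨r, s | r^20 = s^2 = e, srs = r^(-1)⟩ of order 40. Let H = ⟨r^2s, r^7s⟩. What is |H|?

8

|⟨r^2s⟩| = 2 and |⟨r^7s⟩| = 2, so |H| is a multiple of lcm(2, 2) = 2 and divides |G| = 40.
Closing under the operation: H = {e, r^5, r^10, r^15, r^2s, r^7s, r^12s, r^17s}, so |H| = 8.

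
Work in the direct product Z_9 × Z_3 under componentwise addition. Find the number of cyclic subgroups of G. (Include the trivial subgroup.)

8

Group the elements of G by the cyclic subgroup they generate; each cyclic subgroup of order d accounts for φ(d) elements.
Cyclic subgroups by order — order 1: 1; order 3: 4; order 9: 3.
Total: 8.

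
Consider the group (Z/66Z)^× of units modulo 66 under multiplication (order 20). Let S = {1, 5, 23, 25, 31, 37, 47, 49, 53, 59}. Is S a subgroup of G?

Yes

|S| = 10 divides |G| = 20, consistent with Lagrange.
S contains the identity, every element's inverse is in S, and S is closed under ·: it is a subgroup.
In fact S = ⟨5⟩.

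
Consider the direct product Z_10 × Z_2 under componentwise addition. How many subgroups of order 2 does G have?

3

|G| = 20 and 2 | 20, so subgroups of order 2 are possible by Lagrange.
The subgroups of order 2 are: {(0,0), (0,1)}; {(0,0), (5,0)}; {(0,0), (5,1)}.
So G has 3 subgroups of order 2.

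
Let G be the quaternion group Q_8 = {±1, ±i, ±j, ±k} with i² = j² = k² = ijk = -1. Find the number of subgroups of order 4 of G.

3

|G| = 8 and 4 | 8, so subgroups of order 4 are possible by Lagrange.
The subgroups of order 4 are: {1, -1, i, -i}; {1, -1, j, -j}; {1, -1, k, -k}.
So G has 3 subgroups of order 4.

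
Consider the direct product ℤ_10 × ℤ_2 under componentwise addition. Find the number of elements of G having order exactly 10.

An element (a,b) has order lcm(ord(a), ord(b)); count pairs with lcm equal to 10.
Enumerating gives 12 such elements.

12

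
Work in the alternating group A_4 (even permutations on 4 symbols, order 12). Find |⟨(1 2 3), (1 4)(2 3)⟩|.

12

|⟨(1 2 3)⟩| = 3 and |⟨(1 4)(2 3)⟩| = 2, so |H| is a multiple of lcm(3, 2) = 6 and divides |G| = 12.
Closing {(1 2 3), (1 4)(2 3)} under the group operation gives all of G, so |H| = 12.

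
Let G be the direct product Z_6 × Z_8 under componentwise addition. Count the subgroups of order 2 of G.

3

|G| = 48 and 2 | 48, so subgroups of order 2 are possible by Lagrange.
The subgroups of order 2 are: {(0,0), (0,4)}; {(0,0), (3,0)}; {(0,0), (3,4)}.
So G has 3 subgroups of order 2.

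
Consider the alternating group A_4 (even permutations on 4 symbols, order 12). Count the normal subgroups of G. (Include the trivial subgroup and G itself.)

3

G has 10 subgroups. Checking conjugation-invariance by order — order 1: 1/1 normal; order 2: 0/3 normal; order 3: 0/4 normal; order 4: 1/1 normal; order 12: 1/1 normal.
Total normal subgroups: 3.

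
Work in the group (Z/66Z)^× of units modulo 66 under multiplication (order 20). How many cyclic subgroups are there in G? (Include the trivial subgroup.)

Group the elements of G by the cyclic subgroup they generate; each cyclic subgroup of order d accounts for φ(d) elements.
Cyclic subgroups by order — order 1: 1; order 2: 3; order 5: 1; order 10: 3.
Total: 8.

8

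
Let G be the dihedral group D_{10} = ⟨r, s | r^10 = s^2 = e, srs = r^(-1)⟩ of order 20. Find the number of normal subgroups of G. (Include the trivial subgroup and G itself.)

7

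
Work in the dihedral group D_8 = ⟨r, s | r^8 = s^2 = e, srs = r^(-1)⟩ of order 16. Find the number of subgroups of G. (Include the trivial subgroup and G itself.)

19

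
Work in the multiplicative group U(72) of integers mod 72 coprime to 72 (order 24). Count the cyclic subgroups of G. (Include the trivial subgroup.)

16

Each element a generates a cyclic subgroup ⟨a⟩; distinct elements may generate the same one (a cyclic group of order d has φ(d) generators).
Cyclic subgroups by order — order 1: 1; order 2: 7; order 3: 1; order 6: 7.
Total: 16.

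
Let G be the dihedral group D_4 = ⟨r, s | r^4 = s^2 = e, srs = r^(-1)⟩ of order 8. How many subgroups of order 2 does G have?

|G| = 8 and 2 | 8, so subgroups of order 2 are possible by Lagrange.
The subgroups of order 2 are: {e, r^2}; {e, r^2s}; {e, r^3s}; {e, rs}; … (5 in all).
So G has 5 subgroups of order 2.

5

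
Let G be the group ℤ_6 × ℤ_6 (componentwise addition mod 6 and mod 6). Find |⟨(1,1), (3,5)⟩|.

|⟨(1,1)⟩| = 6 and |⟨(3,5)⟩| = 6, so |H| is a multiple of lcm(6, 6) = 6 and divides |G| = 36.
Closing under the operation: H = {(0,0), (0,2), (0,4), (1,1), (1,3), (1,5), (2,0), (2,2), (2,4), (3,1), (3,3), (3,5), (4,0), (4,2), (4,4), (5,1), (5,3), (5,5)}, so |H| = 18.

18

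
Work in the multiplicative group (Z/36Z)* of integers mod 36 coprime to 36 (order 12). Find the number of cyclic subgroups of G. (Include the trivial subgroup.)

Group the elements of G by the cyclic subgroup they generate; each cyclic subgroup of order d accounts for φ(d) elements.
Cyclic subgroups by order — order 1: 1; order 2: 3; order 3: 1; order 6: 3.
Total: 8.

8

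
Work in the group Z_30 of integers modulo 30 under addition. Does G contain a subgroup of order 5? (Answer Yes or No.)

Yes

5 | 30. A subgroup of order 5 is {0, 6, 12, 18, 24}.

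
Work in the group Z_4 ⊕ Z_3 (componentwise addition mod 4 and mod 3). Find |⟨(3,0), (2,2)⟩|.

|⟨(3,0)⟩| = 4 and |⟨(2,2)⟩| = 6, so |H| is a multiple of lcm(4, 6) = 12 and divides |G| = 12.
Closing {(3,0), (2,2)} under the group operation gives all of G, so |H| = 12.

12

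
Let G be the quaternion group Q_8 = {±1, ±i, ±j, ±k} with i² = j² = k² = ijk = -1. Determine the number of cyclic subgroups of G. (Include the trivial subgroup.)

5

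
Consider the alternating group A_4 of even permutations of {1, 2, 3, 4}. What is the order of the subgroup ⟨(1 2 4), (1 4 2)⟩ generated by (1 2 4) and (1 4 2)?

|⟨(1 2 4)⟩| = 3 and |⟨(1 4 2)⟩| = 3, so |H| is a multiple of lcm(3, 3) = 3 and divides |G| = 12.
Closing under the operation: H = {e, (1 2 4), (1 4 2)}, so |H| = 3.

3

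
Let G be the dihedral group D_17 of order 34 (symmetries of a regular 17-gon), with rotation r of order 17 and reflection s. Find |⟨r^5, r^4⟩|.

|⟨r^5⟩| = 17 and |⟨r^4⟩| = 17, so |H| is a multiple of lcm(17, 17) = 17 and divides |G| = 34.
Closing under the operation: H = {e, r, r^2, r^3, r^4, r^5, r^6, r^7, r^8, r^9, r^10, r^11, r^12, r^13, r^14, r^15, r^16}, so |H| = 17.

17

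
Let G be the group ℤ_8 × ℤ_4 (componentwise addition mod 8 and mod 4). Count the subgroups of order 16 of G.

3

|G| = 32 and 16 | 32, so subgroups of order 16 are possible by Lagrange.
The subgroups of order 16 are: {(0,0), (0,1), (0,2), (0,3), (2,0), (2,1), (2,2), (2,3), (4,0), (4,1), (4,2), (4,3), (6,0), (6,1), (6,2), (6,3)}; {(0,0), (0,2), (1,0), (1,2), (2,0), (2,2), (3,0), (3,2), (4,0), (4,2), (5,0), (5,2), (6,0), (6,2), (7,0), (7,2)}; {(0,0), (0,2), (1,1), (1,3), (2,0), (2,2), (3,1), (3,3), (4,0), (4,2), (5,1), (5,3), (6,0), (6,2), (7,1), (7,3)}.
So G has 3 subgroups of order 16.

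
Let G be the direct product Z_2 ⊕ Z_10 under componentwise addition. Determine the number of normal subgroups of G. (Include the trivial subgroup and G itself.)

10

G is abelian, so every subgroup is normal.
G has 10 subgroups in total, hence 10 normal subgroups.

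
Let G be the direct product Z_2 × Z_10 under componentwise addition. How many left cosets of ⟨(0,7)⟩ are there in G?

2

|⟨(0,7)⟩| = 10 and |G| = 20.
By Lagrange, [G : H] = |G|/|H| = 20/10 = 2.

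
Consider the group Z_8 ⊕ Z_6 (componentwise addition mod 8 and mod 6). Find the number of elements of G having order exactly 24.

16

An element (a,b) has order lcm(ord(a), ord(b)); count pairs with lcm equal to 24.
Enumerating gives 16 such elements.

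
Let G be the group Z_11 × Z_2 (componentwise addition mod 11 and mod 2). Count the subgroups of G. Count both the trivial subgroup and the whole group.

4

|G| = 22, so by Lagrange every subgroup order divides 22. Divisors: 1, 2, 11, 22.
Subgroups by order — order 1: 1; order 2: 1; order 11: 1; order 22: 1.
Total: 1 + 1 + 1 + 1 = 4.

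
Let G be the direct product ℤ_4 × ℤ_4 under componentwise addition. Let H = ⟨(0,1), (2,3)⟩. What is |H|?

8

|⟨(0,1)⟩| = 4 and |⟨(2,3)⟩| = 4, so |H| is a multiple of lcm(4, 4) = 4 and divides |G| = 16.
Closing under the operation: H = {(0,0), (0,1), (0,2), (0,3), (2,0), (2,1), (2,2), (2,3)}, so |H| = 8.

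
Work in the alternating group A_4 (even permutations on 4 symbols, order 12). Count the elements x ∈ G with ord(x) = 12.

0

No element of G has order 12 (even though 12 | 12).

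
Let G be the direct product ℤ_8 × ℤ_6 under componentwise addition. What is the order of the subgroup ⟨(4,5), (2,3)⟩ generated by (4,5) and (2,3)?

|⟨(4,5)⟩| = 6 and |⟨(2,3)⟩| = 4, so |H| is a multiple of lcm(6, 4) = 12 and divides |G| = 48.
Closing under the operation: H = {(0,0), (0,1), (0,2), (0,3), (0,4), (0,5), (2,0), (2,1), (2,2), (2,3), (2,4), (2,5), (4,0), (4,1), (4,2), (4,3), (4,4), (4,5), (6,0), (6,1), (6,2), (6,3), (6,4), (6,5)}, so |H| = 24.

24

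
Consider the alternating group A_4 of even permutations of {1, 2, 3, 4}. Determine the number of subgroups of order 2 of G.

|G| = 12 and 2 | 12, so subgroups of order 2 are possible by Lagrange.
The subgroups of order 2 are: {e, (1 2)(3 4)}; {e, (1 3)(2 4)}; {e, (1 4)(2 3)}.
So G has 3 subgroups of order 2.

3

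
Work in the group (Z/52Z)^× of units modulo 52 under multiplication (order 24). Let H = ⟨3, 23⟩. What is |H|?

12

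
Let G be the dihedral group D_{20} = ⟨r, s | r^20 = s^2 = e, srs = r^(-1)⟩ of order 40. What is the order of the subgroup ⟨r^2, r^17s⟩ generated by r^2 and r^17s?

|⟨r^2⟩| = 10 and |⟨r^17s⟩| = 2, so |H| is a multiple of lcm(10, 2) = 10 and divides |G| = 40.
Closing under the operation: H = {e, r^2, r^4, r^6, r^8, r^10, r^12, r^14, r^16, r^18, rs, r^3s, r^5s, r^7s, r^9s, r^11s, r^13s, r^15s, r^17s, r^19s}, so |H| = 20.

20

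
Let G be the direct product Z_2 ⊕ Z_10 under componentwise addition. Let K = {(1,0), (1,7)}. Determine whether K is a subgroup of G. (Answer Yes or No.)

The identity (0,0) ∉ K, so K is not a subgroup.

No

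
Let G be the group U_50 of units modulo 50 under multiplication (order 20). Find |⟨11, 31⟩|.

|⟨11⟩| = 5 and |⟨31⟩| = 5, so |H| is a multiple of lcm(5, 5) = 5 and divides |G| = 20.
Closing under the operation: H = {1, 11, 21, 31, 41}, so |H| = 5.

5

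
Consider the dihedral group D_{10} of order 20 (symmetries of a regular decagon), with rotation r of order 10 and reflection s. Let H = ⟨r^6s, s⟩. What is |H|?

10

|⟨r^6s⟩| = 2 and |⟨s⟩| = 2, so |H| is a multiple of lcm(2, 2) = 2 and divides |G| = 20.
Closing under the operation: H = {e, r^2, r^4, r^6, r^8, s, r^2s, r^4s, r^6s, r^8s}, so |H| = 10.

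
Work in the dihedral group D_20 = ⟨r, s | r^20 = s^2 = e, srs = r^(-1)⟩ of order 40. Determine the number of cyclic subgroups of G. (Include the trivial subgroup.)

26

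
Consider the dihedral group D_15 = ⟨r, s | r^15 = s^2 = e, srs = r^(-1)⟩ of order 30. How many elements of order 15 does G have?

8

The elements of order 15 are: r, r^2, r^4, r^7, r^8, r^11, r^13, r^14.
That's 8.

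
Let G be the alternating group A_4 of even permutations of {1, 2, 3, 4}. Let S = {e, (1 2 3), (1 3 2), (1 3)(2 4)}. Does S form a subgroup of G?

No

Closure fails: (1 3 2) ∘ (1 3)(2 4) = (1 2 4) ∉ S. So S is not a subgroup.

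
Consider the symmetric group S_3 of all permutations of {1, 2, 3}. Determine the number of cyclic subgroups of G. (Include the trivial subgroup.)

5

A cyclic subgroup of order d is generated by each of its φ(d) elements of order d, so the cyclic subgroups of order d number (#elements of order d)/φ(d).
Cyclic subgroups by order — order 1: 1; order 2: 3; order 3: 1.
Total: 5.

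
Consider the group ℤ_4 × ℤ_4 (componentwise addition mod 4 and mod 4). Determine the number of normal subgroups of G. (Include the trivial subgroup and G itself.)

15

G is abelian, so every subgroup is normal.
G has 15 subgroups in total, hence 15 normal subgroups.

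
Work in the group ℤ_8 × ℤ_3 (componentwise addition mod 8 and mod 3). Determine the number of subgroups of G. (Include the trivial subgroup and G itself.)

8

|G| = 24, so by Lagrange every subgroup order divides 24. Divisors: 1, 2, 3, 4, 6, 8, 12, 24.
Subgroups by order — order 1: 1; order 2: 1; order 3: 1; order 4: 1; order 6: 1; order 8: 1; order 12: 1; order 24: 1.
Total: 1 + 1 + 1 + 1 + 1 + 1 + 1 + 1 = 8.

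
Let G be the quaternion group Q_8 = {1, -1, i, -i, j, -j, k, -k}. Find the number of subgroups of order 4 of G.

|G| = 8 and 4 | 8, so subgroups of order 4 are possible by Lagrange.
The subgroups of order 4 are: {1, -1, i, -i}; {1, -1, j, -j}; {1, -1, k, -k}.
So G has 3 subgroups of order 4.

3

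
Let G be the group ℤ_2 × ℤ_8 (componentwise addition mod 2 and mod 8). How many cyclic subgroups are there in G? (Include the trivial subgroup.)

Group the elements of G by the cyclic subgroup they generate; each cyclic subgroup of order d accounts for φ(d) elements.
Cyclic subgroups by order — order 1: 1; order 2: 3; order 4: 2; order 8: 2.
Total: 8.

8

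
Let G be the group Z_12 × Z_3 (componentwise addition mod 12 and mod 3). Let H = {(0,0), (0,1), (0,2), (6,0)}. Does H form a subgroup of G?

Closure fails: (0,1) + (6,0) = (6,1) ∉ H. So H is not a subgroup.

No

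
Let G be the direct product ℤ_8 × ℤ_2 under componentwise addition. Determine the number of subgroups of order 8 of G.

3

|G| = 16 and 8 | 16, so subgroups of order 8 are possible by Lagrange.
The subgroups of order 8 are: {(0,0), (0,1), (2,0), (2,1), (4,0), (4,1), (6,0), (6,1)}; {(0,0), (1,0), (2,0), (3,0), (4,0), (5,0), (6,0), (7,0)}; {(0,0), (1,1), (2,0), (3,1), (4,0), (5,1), (6,0), (7,1)}.
So G has 3 subgroups of order 8.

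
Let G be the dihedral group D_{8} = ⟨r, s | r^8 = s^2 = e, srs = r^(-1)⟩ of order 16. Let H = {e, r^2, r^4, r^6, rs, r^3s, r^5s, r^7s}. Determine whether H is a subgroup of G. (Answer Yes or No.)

|H| = 8 divides |G| = 16, consistent with Lagrange.
H contains the identity, every element's inverse is in H, and H is closed under ·: it is a subgroup.

Yes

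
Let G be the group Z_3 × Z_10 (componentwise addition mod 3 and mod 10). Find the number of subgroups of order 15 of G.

|G| = 30 and 15 | 30, so subgroups of order 15 are possible by Lagrange.
The subgroups of order 15 are: {(0,0), (0,2), (0,4), (0,6), (0,8), (1,0), (1,2), (1,4), (1,6), (1,8), (2,0), (2,2), (2,4), (2,6), (2,8)}.
So G has 1 subgroup of order 15.

1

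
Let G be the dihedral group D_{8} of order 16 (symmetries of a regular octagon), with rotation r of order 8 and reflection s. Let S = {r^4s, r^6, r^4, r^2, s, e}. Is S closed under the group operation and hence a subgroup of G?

No

|S| = 6 does not divide |G| = 16, so by Lagrange S is not a subgroup.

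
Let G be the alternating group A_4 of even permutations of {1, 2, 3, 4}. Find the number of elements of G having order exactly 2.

The elements of order 2 are: (1 2)(3 4), (1 3)(2 4), (1 4)(2 3).
That's 3.

3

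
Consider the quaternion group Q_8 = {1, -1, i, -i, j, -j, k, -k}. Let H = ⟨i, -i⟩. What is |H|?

|⟨i⟩| = 4 and |⟨-i⟩| = 4, so |H| is a multiple of lcm(4, 4) = 4 and divides |G| = 8.
Closing under the operation: H = {1, -1, i, -i}, so |H| = 4.

4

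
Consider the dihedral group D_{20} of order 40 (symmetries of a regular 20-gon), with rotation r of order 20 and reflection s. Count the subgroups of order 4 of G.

|G| = 40 and 4 | 40, so subgroups of order 4 are possible by Lagrange.
The subgroups of order 4 are: {e, r^10, s, r^10s}; {e, r^10, rs, r^11s}; {e, r^10, r^2s, r^12s}; {e, r^10, r^3s, r^13s}; … (11 in all).
So G has 11 subgroups of order 4.

11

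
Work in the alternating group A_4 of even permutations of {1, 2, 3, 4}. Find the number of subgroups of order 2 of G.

|G| = 12 and 2 | 12, so subgroups of order 2 are possible by Lagrange.
The subgroups of order 2 are: {e, (1 2)(3 4)}; {e, (1 3)(2 4)}; {e, (1 4)(2 3)}.
So G has 3 subgroups of order 2.

3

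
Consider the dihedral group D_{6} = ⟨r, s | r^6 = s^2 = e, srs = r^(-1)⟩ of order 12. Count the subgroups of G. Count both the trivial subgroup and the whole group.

16

|G| = 12, so by Lagrange every subgroup order divides 12. Divisors: 1, 2, 3, 4, 6, 12.
Subgroups by order — order 1: 1; order 2: 7; order 3: 1; order 4: 3; order 6: 3; order 12: 1.
Total: 1 + 7 + 1 + 3 + 3 + 1 = 16.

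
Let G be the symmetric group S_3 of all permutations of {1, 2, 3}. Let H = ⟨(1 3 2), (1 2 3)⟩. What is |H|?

|⟨(1 3 2)⟩| = 3 and |⟨(1 2 3)⟩| = 3, so |H| is a multiple of lcm(3, 3) = 3 and divides |G| = 6.
Closing under the operation: H = {e, (1 2 3), (1 3 2)}, so |H| = 3.

3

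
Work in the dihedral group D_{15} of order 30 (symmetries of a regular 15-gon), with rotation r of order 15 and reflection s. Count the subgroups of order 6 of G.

|G| = 30 and 6 | 30, so subgroups of order 6 are possible by Lagrange.
The subgroups of order 6 are: {e, r^5, r^10, s, r^5s, r^10s}; {e, r^5, r^10, rs, r^6s, r^11s}; {e, r^5, r^10, r^2s, r^7s, r^12s}; {e, r^5, r^10, r^3s, r^8s, r^13s}; … (5 in all).
So G has 5 subgroups of order 6.

5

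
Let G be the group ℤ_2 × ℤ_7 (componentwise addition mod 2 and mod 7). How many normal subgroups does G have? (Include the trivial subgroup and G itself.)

4

G is abelian, so every subgroup is normal.
G has 4 subgroups in total, hence 4 normal subgroups.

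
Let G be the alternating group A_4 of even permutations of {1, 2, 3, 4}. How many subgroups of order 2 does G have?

3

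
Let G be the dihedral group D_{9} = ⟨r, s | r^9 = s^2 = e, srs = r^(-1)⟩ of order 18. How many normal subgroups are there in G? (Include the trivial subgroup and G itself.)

4

G has 16 subgroups. Checking conjugation-invariance by order — order 1: 1/1 normal; order 2: 0/9 normal; order 3: 1/1 normal; order 6: 0/3 normal; order 9: 1/1 normal; order 18: 1/1 normal.
Total normal subgroups: 4.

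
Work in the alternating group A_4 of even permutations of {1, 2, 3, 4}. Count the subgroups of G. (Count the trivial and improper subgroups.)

10

|G| = 12, so by Lagrange every subgroup order divides 12. Divisors: 1, 2, 3, 4, 6, 12.
Subgroups by order — order 1: 1; order 2: 3; order 3: 4; order 4: 1; order 6: 0; order 12: 1.
Total: 1 + 3 + 4 + 1 + 0 + 1 = 10.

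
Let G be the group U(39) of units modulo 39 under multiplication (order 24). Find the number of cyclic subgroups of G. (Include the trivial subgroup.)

Group the elements of G by the cyclic subgroup they generate; each cyclic subgroup of order d accounts for φ(d) elements.
Cyclic subgroups by order — order 1: 1; order 2: 3; order 3: 1; order 4: 2; order 6: 3; order 12: 2.
Total: 12.

12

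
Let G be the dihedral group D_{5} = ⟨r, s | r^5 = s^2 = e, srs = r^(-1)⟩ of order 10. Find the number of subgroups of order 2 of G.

|G| = 10 and 2 | 10, so subgroups of order 2 are possible by Lagrange.
The subgroups of order 2 are: {e, r^2s}; {e, r^3s}; {e, r^4s}; {e, rs}; … (5 in all).
So G has 5 subgroups of order 2.

5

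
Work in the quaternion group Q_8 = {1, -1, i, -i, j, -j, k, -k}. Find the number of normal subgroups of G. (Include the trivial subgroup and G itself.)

6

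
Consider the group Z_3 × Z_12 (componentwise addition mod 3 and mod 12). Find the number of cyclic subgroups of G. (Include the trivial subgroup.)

A cyclic subgroup of order d is generated by each of its φ(d) elements of order d, so the cyclic subgroups of order d number (#elements of order d)/φ(d).
Cyclic subgroups by order — order 1: 1; order 2: 1; order 3: 4; order 4: 1; order 6: 4; order 12: 4.
Total: 15.

15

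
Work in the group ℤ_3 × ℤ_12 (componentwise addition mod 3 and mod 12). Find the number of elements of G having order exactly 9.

0

An element (a,b) has order lcm(ord(a), ord(b)); count pairs with lcm equal to 9.
Enumerating gives 0 such elements.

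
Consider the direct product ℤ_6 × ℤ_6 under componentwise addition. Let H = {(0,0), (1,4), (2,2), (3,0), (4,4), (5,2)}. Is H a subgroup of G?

Yes

|H| = 6 divides |G| = 36, consistent with Lagrange.
H contains the identity, every element's inverse is in H, and H is closed under +: it is a subgroup.
In fact H = ⟨(5,2)⟩.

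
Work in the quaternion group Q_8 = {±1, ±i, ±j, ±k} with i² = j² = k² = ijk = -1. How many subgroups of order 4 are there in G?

|G| = 8 and 4 | 8, so subgroups of order 4 are possible by Lagrange.
The subgroups of order 4 are: {1, -1, i, -i}; {1, -1, j, -j}; {1, -1, k, -k}.
So G has 3 subgroups of order 4.

3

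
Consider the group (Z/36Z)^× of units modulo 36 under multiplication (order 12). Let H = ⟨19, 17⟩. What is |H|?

|⟨19⟩| = 2 and |⟨17⟩| = 2, so |H| is a multiple of lcm(2, 2) = 2 and divides |G| = 12.
Closing under the operation: H = {1, 17, 19, 35}, so |H| = 4.

4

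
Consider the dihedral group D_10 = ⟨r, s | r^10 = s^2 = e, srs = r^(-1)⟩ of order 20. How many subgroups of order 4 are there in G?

|G| = 20 and 4 | 20, so subgroups of order 4 are possible by Lagrange.
The subgroups of order 4 are: {e, r^5, r^2s, r^7s}; {e, r^5, r^3s, r^8s}; {e, r^5, r^4s, r^9s}; {e, r^5, s, r^5s}; … (5 in all).
So G has 5 subgroups of order 4.

5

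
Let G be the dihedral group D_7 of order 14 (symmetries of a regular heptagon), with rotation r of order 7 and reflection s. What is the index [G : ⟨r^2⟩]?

2

|⟨r^2⟩| = 7 and |G| = 14.
By Lagrange, [G : H] = |G|/|H| = 14/7 = 2.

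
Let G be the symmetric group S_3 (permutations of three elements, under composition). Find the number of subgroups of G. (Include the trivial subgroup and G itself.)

|G| = 6, so by Lagrange every subgroup order divides 6. Divisors: 1, 2, 3, 6.
Subgroups by order — order 1: 1; order 2: 3; order 3: 1; order 6: 1.
Total: 1 + 3 + 1 + 1 = 6.

6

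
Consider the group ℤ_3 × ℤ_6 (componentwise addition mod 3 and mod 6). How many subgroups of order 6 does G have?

4

|G| = 18 and 6 | 18, so subgroups of order 6 are possible by Lagrange.
The subgroups of order 6 are: {(0,0), (0,1), (0,2), (0,3), (0,4), (0,5)}; {(0,0), (0,3), (1,0), (1,3), (2,0), (2,3)}; {(0,0), (0,3), (1,1), (1,4), (2,2), (2,5)}; {(0,0), (0,3), (1,2), (1,5), (2,1), (2,4)}.
So G has 4 subgroups of order 6.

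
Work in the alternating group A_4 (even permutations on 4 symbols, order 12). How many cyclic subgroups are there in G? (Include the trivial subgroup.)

8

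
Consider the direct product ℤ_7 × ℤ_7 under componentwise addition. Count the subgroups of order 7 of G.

|G| = 49 and 7 | 49, so subgroups of order 7 are possible by Lagrange.
The subgroups of order 7 are: {(0,0), (0,1), (0,2), (0,3), (0,4), (0,5), (0,6)}; {(0,0), (1,0), (2,0), (3,0), (4,0), (5,0), (6,0)}; {(0,0), (1,1), (2,2), (3,3), (4,4), (5,5), (6,6)}; {(0,0), (1,2), (2,4), (3,6), (4,1), (5,3), (6,5)}; … (8 in all).
So G has 8 subgroups of order 7.

8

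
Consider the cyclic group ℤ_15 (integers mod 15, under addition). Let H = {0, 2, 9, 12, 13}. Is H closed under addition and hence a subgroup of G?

No

9 ∈ H but its inverse 6 ∉ H, so H is not a subgroup.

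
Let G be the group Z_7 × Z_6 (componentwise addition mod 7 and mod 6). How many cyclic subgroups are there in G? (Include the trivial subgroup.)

Each element a generates a cyclic subgroup ⟨a⟩; distinct elements may generate the same one (a cyclic group of order d has φ(d) generators).
Cyclic subgroups by order — order 1: 1; order 2: 1; order 3: 1; order 6: 1; order 7: 1; order 14: 1; order 21: 1; order 42: 1.
Total: 8.

8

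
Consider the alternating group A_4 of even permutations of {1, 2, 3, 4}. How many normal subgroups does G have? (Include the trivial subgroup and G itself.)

3

G has 10 subgroups. Checking conjugation-invariance by order — order 1: 1/1 normal; order 2: 0/3 normal; order 3: 0/4 normal; order 4: 1/1 normal; order 12: 1/1 normal.
Total normal subgroups: 3.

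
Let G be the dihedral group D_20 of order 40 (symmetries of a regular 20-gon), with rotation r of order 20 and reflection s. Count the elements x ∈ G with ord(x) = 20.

The elements of order 20 are: r, r^3, r^7, r^9, r^11, r^13, r^17, r^19.
That's 8.

8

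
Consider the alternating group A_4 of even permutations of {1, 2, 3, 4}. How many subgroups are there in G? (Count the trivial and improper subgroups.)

10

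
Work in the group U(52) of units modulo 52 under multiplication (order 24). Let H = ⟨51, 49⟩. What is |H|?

12

|⟨51⟩| = 2 and |⟨49⟩| = 6, so |H| is a multiple of lcm(2, 6) = 6 and divides |G| = 24.
Closing under the operation: H = {1, 3, 9, 17, 23, 25, 27, 29, 35, 43, 49, 51}, so |H| = 12.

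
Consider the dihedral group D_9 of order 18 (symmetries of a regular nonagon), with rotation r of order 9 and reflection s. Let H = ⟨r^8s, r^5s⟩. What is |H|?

6

|⟨r^8s⟩| = 2 and |⟨r^5s⟩| = 2, so |H| is a multiple of lcm(2, 2) = 2 and divides |G| = 18.
Closing under the operation: H = {e, r^3, r^6, r^2s, r^5s, r^8s}, so |H| = 6.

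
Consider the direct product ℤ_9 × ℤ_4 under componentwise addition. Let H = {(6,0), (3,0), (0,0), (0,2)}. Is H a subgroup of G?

Closure fails: (0,2) + (6,0) = (6,2) ∉ H. So H is not a subgroup.

No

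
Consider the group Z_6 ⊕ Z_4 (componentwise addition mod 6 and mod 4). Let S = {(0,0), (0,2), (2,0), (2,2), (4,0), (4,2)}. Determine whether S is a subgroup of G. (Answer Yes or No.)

Yes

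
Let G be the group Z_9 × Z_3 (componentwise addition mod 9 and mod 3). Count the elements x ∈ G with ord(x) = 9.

18

An element (a,b) has order lcm(ord(a), ord(b)); count pairs with lcm equal to 9.
Enumerating gives 18 such elements.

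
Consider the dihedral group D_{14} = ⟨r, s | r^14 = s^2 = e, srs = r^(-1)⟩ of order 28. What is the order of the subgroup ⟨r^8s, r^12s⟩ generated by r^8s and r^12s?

14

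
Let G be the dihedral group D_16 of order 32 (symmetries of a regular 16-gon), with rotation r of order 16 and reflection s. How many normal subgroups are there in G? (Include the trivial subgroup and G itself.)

8

G has 36 subgroups. Checking conjugation-invariance by order — order 1: 1/1 normal; order 2: 1/17 normal; order 4: 1/9 normal; order 8: 1/5 normal; order 16: 3/3 normal; order 32: 1/1 normal.
Total normal subgroups: 8.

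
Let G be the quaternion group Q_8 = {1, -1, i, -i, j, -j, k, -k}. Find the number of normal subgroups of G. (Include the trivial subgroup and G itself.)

6

G has 6 subgroups. Checking conjugation-invariance by order — order 1: 1/1 normal; order 2: 1/1 normal; order 4: 3/3 normal; order 8: 1/1 normal.
Total normal subgroups: 6.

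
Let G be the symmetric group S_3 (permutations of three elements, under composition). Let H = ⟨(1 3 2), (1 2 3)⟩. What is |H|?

|⟨(1 3 2)⟩| = 3 and |⟨(1 2 3)⟩| = 3, so |H| is a multiple of lcm(3, 3) = 3 and divides |G| = 6.
Closing under the operation: H = {e, (1 2 3), (1 3 2)}, so |H| = 3.

3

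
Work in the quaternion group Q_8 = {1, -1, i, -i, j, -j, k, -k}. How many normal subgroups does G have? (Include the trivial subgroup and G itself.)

G has 6 subgroups. Checking conjugation-invariance by order — order 1: 1/1 normal; order 2: 1/1 normal; order 4: 3/3 normal; order 8: 1/1 normal.
Total normal subgroups: 6.

6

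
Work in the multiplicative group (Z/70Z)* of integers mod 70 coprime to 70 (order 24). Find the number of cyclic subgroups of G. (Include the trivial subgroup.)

12

Each element a generates a cyclic subgroup ⟨a⟩; distinct elements may generate the same one (a cyclic group of order d has φ(d) generators).
Cyclic subgroups by order — order 1: 1; order 2: 3; order 3: 1; order 4: 2; order 6: 3; order 12: 2.
Total: 12.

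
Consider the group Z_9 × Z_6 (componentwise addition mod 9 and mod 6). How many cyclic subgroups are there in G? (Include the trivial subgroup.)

16

Each element a generates a cyclic subgroup ⟨a⟩; distinct elements may generate the same one (a cyclic group of order d has φ(d) generators).
Cyclic subgroups by order — order 1: 1; order 2: 1; order 3: 4; order 6: 4; order 9: 3; order 18: 3.
Total: 16.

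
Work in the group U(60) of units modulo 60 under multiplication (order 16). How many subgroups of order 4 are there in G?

11

|G| = 16 and 4 | 16, so subgroups of order 4 are possible by Lagrange.
The subgroups of order 4 are: {1, 11, 19, 29}; {1, 11, 31, 41}; {1, 11, 49, 59}; {1, 13, 37, 49}; … (11 in all).
So G has 11 subgroups of order 4.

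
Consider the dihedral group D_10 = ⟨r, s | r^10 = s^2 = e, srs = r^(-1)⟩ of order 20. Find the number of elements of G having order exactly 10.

The elements of order 10 are: r, r^3, r^7, r^9.
That's 4.

4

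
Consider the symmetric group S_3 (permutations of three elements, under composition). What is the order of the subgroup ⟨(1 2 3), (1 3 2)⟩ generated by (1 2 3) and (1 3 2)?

|⟨(1 2 3)⟩| = 3 and |⟨(1 3 2)⟩| = 3, so |H| is a multiple of lcm(3, 3) = 3 and divides |G| = 6.
Closing under the operation: H = {e, (1 2 3), (1 3 2)}, so |H| = 3.

3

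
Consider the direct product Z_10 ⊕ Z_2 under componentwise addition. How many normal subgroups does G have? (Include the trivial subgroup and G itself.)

G is abelian, so every subgroup is normal.
G has 10 subgroups in total, hence 10 normal subgroups.

10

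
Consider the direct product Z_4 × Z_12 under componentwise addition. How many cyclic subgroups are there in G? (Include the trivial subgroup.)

Group the elements of G by the cyclic subgroup they generate; each cyclic subgroup of order d accounts for φ(d) elements.
Cyclic subgroups by order — order 1: 1; order 2: 3; order 3: 1; order 4: 6; order 6: 3; order 12: 6.
Total: 20.

20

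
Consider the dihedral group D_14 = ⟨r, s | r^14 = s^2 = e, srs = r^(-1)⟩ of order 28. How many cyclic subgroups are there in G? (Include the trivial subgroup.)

18

Group the elements of G by the cyclic subgroup they generate; each cyclic subgroup of order d accounts for φ(d) elements.
Cyclic subgroups by order — order 1: 1; order 2: 15; order 7: 1; order 14: 1.
Total: 18.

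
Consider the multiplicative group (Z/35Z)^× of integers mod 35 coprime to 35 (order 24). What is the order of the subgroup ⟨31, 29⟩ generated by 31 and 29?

12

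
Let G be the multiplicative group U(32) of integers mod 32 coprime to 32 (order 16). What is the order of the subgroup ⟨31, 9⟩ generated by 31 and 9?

|⟨31⟩| = 2 and |⟨9⟩| = 4, so |H| is a multiple of lcm(2, 4) = 4 and divides |G| = 16.
Closing under the operation: H = {1, 7, 9, 15, 17, 23, 25, 31}, so |H| = 8.

8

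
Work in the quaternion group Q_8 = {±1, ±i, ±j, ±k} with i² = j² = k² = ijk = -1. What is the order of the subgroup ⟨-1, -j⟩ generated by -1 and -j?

|⟨-1⟩| = 2 and |⟨-j⟩| = 4, so |H| is a multiple of lcm(2, 4) = 4 and divides |G| = 8.
Closing under the operation: H = {1, -1, j, -j}, so |H| = 4.

4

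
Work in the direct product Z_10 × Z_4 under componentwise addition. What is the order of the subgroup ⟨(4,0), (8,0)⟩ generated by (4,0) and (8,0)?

5

|⟨(4,0)⟩| = 5 and |⟨(8,0)⟩| = 5, so |H| is a multiple of lcm(5, 5) = 5 and divides |G| = 40.
Closing under the operation: H = {(0,0), (2,0), (4,0), (6,0), (8,0)}, so |H| = 5.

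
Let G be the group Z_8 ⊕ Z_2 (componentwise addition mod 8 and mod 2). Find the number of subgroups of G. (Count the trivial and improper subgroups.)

|G| = 16, so by Lagrange every subgroup order divides 16. Divisors: 1, 2, 4, 8, 16.
Subgroups by order — order 1: 1; order 2: 3; order 4: 3; order 8: 3; order 16: 1.
Total: 1 + 3 + 3 + 3 + 1 = 11.

11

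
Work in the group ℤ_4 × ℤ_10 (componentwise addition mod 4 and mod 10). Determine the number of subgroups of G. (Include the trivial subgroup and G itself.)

16

|G| = 40, so by Lagrange every subgroup order divides 40. Divisors: 1, 2, 4, 5, 8, 10, 20, 40.
Subgroups by order — order 1: 1; order 2: 3; order 4: 3; order 5: 1; order 8: 1; order 10: 3; order 20: 3; order 40: 1.
Total: 1 + 3 + 3 + 1 + 1 + 3 + 3 + 1 = 16.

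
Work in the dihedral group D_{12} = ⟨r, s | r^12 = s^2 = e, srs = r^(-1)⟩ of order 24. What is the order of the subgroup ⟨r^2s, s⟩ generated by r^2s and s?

12

|⟨r^2s⟩| = 2 and |⟨s⟩| = 2, so |H| is a multiple of lcm(2, 2) = 2 and divides |G| = 24.
Closing under the operation: H = {e, r^2, r^4, r^6, r^8, r^10, s, r^2s, r^4s, r^6s, r^8s, r^10s}, so |H| = 12.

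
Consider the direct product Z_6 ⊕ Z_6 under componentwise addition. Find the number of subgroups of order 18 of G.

3

|G| = 36 and 18 | 36, so subgroups of order 18 are possible by Lagrange.
The subgroups of order 18 are: {(0,0), (0,1), (0,2), (0,3), (0,4), (0,5), (2,0), (2,1), (2,2), (2,3), (2,4), (2,5), (4,0), (4,1), (4,2), (4,3), (4,4), (4,5)}; {(0,0), (0,2), (0,4), (1,0), (1,2), (1,4), (2,0), (2,2), (2,4), (3,0), (3,2), (3,4), (4,0), (4,2), (4,4), (5,0), (5,2), (5,4)}; {(0,0), (0,2), (0,4), (1,1), (1,3), (1,5), (2,0), (2,2), (2,4), (3,1), (3,3), (3,5), (4,0), (4,2), (4,4), (5,1), (5,3), (5,5)}.
So G has 3 subgroups of order 18.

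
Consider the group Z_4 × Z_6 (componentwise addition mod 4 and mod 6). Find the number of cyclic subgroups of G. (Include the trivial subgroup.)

12

Each element a generates a cyclic subgroup ⟨a⟩; distinct elements may generate the same one (a cyclic group of order d has φ(d) generators).
Cyclic subgroups by order — order 1: 1; order 2: 3; order 3: 1; order 4: 2; order 6: 3; order 12: 2.
Total: 12.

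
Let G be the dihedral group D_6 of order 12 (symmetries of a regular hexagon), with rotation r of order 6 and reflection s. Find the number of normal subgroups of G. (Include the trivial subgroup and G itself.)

G has 16 subgroups. Checking conjugation-invariance by order — order 1: 1/1 normal; order 2: 1/7 normal; order 3: 1/1 normal; order 4: 0/3 normal; order 6: 3/3 normal; order 12: 1/1 normal.
Total normal subgroups: 7.

7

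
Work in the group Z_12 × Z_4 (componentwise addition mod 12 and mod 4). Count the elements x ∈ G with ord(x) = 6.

An element (a,b) has order lcm(ord(a), ord(b)); count pairs with lcm equal to 6.
Enumerating gives 6 such elements.

6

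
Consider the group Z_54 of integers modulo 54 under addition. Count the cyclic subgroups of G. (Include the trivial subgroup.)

8

A cyclic subgroup of order d is generated by each of its φ(d) elements of order d, so the cyclic subgroups of order d number (#elements of order d)/φ(d).
Cyclic subgroups by order — order 1: 1; order 2: 1; order 3: 1; order 6: 1; order 9: 1; order 18: 1; order 27: 1; order 54: 1.
Total: 8.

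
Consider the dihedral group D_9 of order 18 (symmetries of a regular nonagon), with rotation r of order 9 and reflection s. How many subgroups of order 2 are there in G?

9

|G| = 18 and 2 | 18, so subgroups of order 2 are possible by Lagrange.
The subgroups of order 2 are: {e, r^2s}; {e, r^3s}; {e, r^4s}; {e, r^5s}; … (9 in all).
So G has 9 subgroups of order 2.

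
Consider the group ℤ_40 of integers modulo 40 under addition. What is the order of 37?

In ℤ_40, the order of an element a is n/gcd(a, n).
gcd(37, 40) = 1, so |⟨37⟩| = 40/1 = 40.

40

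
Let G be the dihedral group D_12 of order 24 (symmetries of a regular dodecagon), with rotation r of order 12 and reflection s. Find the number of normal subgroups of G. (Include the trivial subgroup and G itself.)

G has 34 subgroups. Checking conjugation-invariance by order — order 1: 1/1 normal; order 2: 1/13 normal; order 3: 1/1 normal; order 4: 1/7 normal; order 6: 1/5 normal; order 8: 0/3 normal; order 12: 3/3 normal; order 24: 1/1 normal.
Total normal subgroups: 9.

9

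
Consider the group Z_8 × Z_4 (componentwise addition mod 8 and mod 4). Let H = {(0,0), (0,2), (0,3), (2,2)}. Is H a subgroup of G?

No

(0,3) ∈ H but its inverse (0,1) ∉ H, so H is not a subgroup.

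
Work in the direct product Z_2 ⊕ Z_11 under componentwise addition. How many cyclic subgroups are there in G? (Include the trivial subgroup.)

Each element a generates a cyclic subgroup ⟨a⟩; distinct elements may generate the same one (a cyclic group of order d has φ(d) generators).
Cyclic subgroups by order — order 1: 1; order 2: 1; order 11: 1; order 22: 1.
Total: 4.

4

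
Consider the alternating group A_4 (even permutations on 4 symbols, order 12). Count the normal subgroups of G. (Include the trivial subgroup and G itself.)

3

G has 10 subgroups. Checking conjugation-invariance by order — order 1: 1/1 normal; order 2: 0/3 normal; order 3: 0/4 normal; order 4: 1/1 normal; order 12: 1/1 normal.
Total normal subgroups: 3.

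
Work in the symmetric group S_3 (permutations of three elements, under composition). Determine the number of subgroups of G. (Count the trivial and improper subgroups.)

|G| = 6, so by Lagrange every subgroup order divides 6. Divisors: 1, 2, 3, 6.
Subgroups by order — order 1: 1; order 2: 3; order 3: 1; order 6: 1.
Total: 1 + 3 + 1 + 1 = 6.

6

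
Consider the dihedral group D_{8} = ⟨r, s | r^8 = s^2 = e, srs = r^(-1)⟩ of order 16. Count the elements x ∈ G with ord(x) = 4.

2

The elements of order 4 are: r^2, r^6.
That's 2.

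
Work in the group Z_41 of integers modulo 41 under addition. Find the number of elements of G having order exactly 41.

In a cyclic group of order 41, the number of elements of order d (for d | 41) is φ(d).
φ(41) = 40.

40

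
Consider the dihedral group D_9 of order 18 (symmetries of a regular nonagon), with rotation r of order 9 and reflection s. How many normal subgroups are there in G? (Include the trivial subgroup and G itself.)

G has 16 subgroups. Checking conjugation-invariance by order — order 1: 1/1 normal; order 2: 0/9 normal; order 3: 1/1 normal; order 6: 0/3 normal; order 9: 1/1 normal; order 18: 1/1 normal.
Total normal subgroups: 4.

4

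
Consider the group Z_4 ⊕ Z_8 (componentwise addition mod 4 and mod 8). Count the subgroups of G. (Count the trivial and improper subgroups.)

22

|G| = 32, so by Lagrange every subgroup order divides 32. Divisors: 1, 2, 4, 8, 16, 32.
Subgroups by order — order 1: 1; order 2: 3; order 4: 7; order 8: 7; order 16: 3; order 32: 1.
Total: 1 + 3 + 7 + 7 + 3 + 1 = 22.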